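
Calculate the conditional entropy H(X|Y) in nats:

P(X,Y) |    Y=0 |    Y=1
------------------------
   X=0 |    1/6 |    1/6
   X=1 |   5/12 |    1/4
0.6294 nats

Using the chain rule: H(X|Y) = H(X,Y) - H(Y)

First, compute H(X,Y) = 1.3086 nats

Marginal P(Y) = (7/12, 5/12)
H(Y) = 0.6792 nats

H(X|Y) = H(X,Y) - H(Y) = 1.3086 - 0.6792 = 0.6294 nats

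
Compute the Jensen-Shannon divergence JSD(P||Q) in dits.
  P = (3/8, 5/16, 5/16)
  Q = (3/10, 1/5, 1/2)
0.0084 dits

Jensen-Shannon divergence is:
JSD(P||Q) = 0.5 × D_KL(P||M) + 0.5 × D_KL(Q||M)
where M = 0.5 × (P + Q) is the mixture distribution.

M = 0.5 × (3/8, 5/16, 5/16) + 0.5 × (3/10, 1/5, 1/2) = (0.3375, 0.25625, 13/32)

D_KL(P||M) = 0.0085 dits
D_KL(Q||M) = 0.0082 dits

JSD(P||Q) = 0.5 × 0.0085 + 0.5 × 0.0082 = 0.0084 dits

Unlike KL divergence, JSD is symmetric and bounded: 0 ≤ JSD ≤ log(2).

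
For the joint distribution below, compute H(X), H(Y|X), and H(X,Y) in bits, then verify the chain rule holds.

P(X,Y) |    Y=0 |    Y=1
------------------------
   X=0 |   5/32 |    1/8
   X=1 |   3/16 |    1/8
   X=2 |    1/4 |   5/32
H(X,Y) = 2.5397, H(X) = 1.5671, H(Y|X) = 0.9727 (all in bits)

Chain rule: H(X,Y) = H(X) + H(Y|X)

Left side — joint entropy directly:
H(X,Y) = -Σ p(x,y) log p(x,y) = 2.5397 bits

Right side — compute H(Y|X) from the conditional distributions:
P(X) = (9/32, 5/16, 13/32), so H(X) = 1.5671 bits
H(Y|X) = Σ_x P(X=x) · H(Y|X=x):
  P(Y|X=0) = (5/9, 4/9), H(Y|X=0) = 0.9911, weight P(X=0) = 9/32
  P(Y|X=1) = (3/5, 2/5), H(Y|X=1) = 0.9710, weight P(X=1) = 5/16
  P(Y|X=2) = (8/13, 5/13), H(Y|X=2) = 0.9612, weight P(X=2) = 13/32
H(Y|X) = 0.9727 bits

H(X) + H(Y|X) = 1.5671 + 0.9727 = 2.5397 bits

Both sides equal 2.5397 bits. ✓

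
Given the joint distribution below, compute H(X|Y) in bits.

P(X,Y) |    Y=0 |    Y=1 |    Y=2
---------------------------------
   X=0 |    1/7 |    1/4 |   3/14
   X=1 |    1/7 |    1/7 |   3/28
0.9524 bits

Using the chain rule: H(X|Y) = H(X,Y) - H(Y)

First, compute H(X,Y) = 2.5246 bits

Marginal P(Y) = (2/7, 11/28, 9/28)
H(Y) = 1.5722 bits

H(X|Y) = H(X,Y) - H(Y) = 2.5246 - 1.5722 = 0.9524 bits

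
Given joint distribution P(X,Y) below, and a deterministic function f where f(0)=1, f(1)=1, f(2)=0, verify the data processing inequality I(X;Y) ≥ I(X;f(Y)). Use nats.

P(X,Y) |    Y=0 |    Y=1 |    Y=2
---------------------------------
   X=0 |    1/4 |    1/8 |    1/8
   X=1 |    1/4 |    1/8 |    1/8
I(X;Y) = 0.0000, I(X;f(Y)) = 0.0000, inequality holds: 0.0000 ≥ 0.0000

Data Processing Inequality: For any Markov chain X → Y → Z, we have I(X;Y) ≥ I(X;Z).

Here Z = f(Y) is a deterministic function of Y, forming X → Y → Z.

Original I(X;Y) = 0.0000 nats

After applying f:
P(X,Z) where Z=f(Y):
- P(X,Z=0) = P(X,Y=2)
- P(X,Z=1) = P(X,Y=0) + P(X,Y=1)

I(X;Z) = I(X;f(Y)) = 0.0000 nats

Verification: 0.0000 ≥ 0.0000 ✓

Information cannot be created by processing; the function f can only lose information about X.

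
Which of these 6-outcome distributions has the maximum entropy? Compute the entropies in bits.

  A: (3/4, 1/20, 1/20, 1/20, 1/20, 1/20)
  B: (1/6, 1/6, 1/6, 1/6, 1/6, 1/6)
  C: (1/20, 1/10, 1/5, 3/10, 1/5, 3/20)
B

For a discrete distribution over n outcomes, entropy is maximized by the uniform distribution.

Computing entropies:
H(A) = 1.3918 bits
H(B) = 2.5850 bits
H(C) = 2.4087 bits

The uniform distribution (where all probabilities equal 1/6) achieves the maximum entropy of log_2(6) = 2.5850 bits.

Distribution B has the highest entropy.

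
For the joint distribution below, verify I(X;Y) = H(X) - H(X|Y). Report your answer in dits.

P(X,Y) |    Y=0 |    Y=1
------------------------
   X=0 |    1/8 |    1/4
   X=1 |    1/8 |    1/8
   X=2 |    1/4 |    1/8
I(X;Y) = 0.0184 dits

Mutual information has multiple equivalent forms:
- I(X;Y) = H(X) - H(X|Y)
- I(X;Y) = H(Y) - H(Y|X)
- I(X;Y) = H(X) + H(Y) - H(X,Y)

Computing all quantities:
H(X) = 0.4700, H(Y) = 0.3010, H(X,Y) = 0.7526
H(X|Y) = 0.4515, H(Y|X) = 0.2826

Verification:
H(X) - H(X|Y) = 0.4700 - 0.4515 = 0.0184
H(Y) - H(Y|X) = 0.3010 - 0.2826 = 0.0184
H(X) + H(Y) - H(X,Y) = 0.4700 + 0.3010 - 0.7526 = 0.0184

All forms give I(X;Y) = 0.0184 dits. ✓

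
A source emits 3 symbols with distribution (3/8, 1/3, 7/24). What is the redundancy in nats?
0.0052 nats

Redundancy measures how far a source is from maximum entropy:
R = H_max - H(X)

Maximum entropy for 3 symbols: H_max = log_e(3) = 1.0986 nats
Actual entropy: H(X) = 1.0934 nats
Redundancy: R = 1.0986 - 1.0934 = 0.0052 nats

This redundancy represents potential for compression: the source could be compressed by 0.0052 nats per symbol.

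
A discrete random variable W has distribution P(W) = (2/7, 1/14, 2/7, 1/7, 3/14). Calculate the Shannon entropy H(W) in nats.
1.5125 nats

Shannon entropy is H(X) = -Σ p(x) log p(x).

For P = (2/7, 1/14, 2/7, 1/7, 3/14):
H = -2/7 × log_e(2/7) -1/14 × log_e(1/14) -2/7 × log_e(2/7) -1/7 × log_e(1/7) -3/14 × log_e(3/14)
H = 1.5125 nats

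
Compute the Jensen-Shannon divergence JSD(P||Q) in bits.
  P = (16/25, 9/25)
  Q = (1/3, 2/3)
0.0690 bits

Jensen-Shannon divergence is:
JSD(P||Q) = 0.5 × D_KL(P||M) + 0.5 × D_KL(Q||M)
where M = 0.5 × (P + Q) is the mixture distribution.

M = 0.5 × (16/25, 9/25) + 0.5 × (1/3, 2/3) = (0.486667, 0.513333)

D_KL(P||M) = 0.0686 bits
D_KL(Q||M) = 0.0694 bits

JSD(P||Q) = 0.5 × 0.0686 + 0.5 × 0.0694 = 0.0690 bits

Unlike KL divergence, JSD is symmetric and bounded: 0 ≤ JSD ≤ log(2).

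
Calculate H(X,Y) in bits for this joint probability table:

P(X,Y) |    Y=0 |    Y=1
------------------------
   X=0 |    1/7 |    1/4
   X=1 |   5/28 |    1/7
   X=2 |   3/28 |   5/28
2.5350 bits

Joint entropy is H(X,Y) = -Σ_{x,y} p(x,y) log p(x,y).

Summing over all non-zero entries:
H(X,Y) = -[1/7·log_2(1/7) + 1/4·log_2(1/4) + 5/28·log_2(5/28) + 1/7·log_2(1/7) + 3/28·log_2(3/28) + 5/28·log_2(5/28)]
H(X,Y) = 2.5350 bits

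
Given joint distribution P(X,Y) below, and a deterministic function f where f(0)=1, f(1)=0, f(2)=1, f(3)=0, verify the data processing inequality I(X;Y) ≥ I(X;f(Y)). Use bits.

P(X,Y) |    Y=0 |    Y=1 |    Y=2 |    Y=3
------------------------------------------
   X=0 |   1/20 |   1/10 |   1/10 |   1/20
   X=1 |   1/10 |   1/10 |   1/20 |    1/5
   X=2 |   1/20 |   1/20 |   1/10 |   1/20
I(X;Y) = 0.1030, I(X;f(Y)) = 0.0368, inequality holds: 0.1030 ≥ 0.0368

Data Processing Inequality: For any Markov chain X → Y → Z, we have I(X;Y) ≥ I(X;Z).

Here Z = f(Y) is a deterministic function of Y, forming X → Y → Z.

Original I(X;Y) = 0.1030 bits

After applying f:
P(X,Z) where Z=f(Y):
- P(X,Z=0) = P(X,Y=1) + P(X,Y=3)
- P(X,Z=1) = P(X,Y=0) + P(X,Y=2)

I(X;Z) = I(X;f(Y)) = 0.0368 bits

Verification: 0.1030 ≥ 0.0368 ✓

Information cannot be created by processing; the function f can only lose information about X.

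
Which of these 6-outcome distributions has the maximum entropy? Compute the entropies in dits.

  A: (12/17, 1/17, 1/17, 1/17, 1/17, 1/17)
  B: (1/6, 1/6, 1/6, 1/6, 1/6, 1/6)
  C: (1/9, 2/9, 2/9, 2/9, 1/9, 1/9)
B

For a discrete distribution over n outcomes, entropy is maximized by the uniform distribution.

Computing entropies:
H(A) = 0.4687 dits
H(B) = 0.7782 dits
H(C) = 0.7536 dits

The uniform distribution (where all probabilities equal 1/6) achieves the maximum entropy of log_10(6) = 0.7782 dits.

Distribution B has the highest entropy.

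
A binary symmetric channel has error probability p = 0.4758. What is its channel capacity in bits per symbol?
0.0017 bits

For a binary symmetric channel (BSC) with error probability p:
Capacity C = 1 - H(p) bits per symbol

where H(p) = -p log₂(p) - (1-p) log₂(1-p) is the binary entropy function.

H(0.4758) = 0.9983 bits
C = 1 - 0.9983 = 0.0017 bits per symbol

This means we can reliably transmit up to 0.0017 bits of information per channel use.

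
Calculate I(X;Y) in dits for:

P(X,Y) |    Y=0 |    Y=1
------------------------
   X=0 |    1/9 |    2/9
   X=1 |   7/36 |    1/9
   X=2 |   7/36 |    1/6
0.0137 dits

Mutual information: I(X;Y) = H(X) + H(Y) - H(X,Y)

Marginals:
P(X) = (1/3, 11/36, 13/36), H(X) = 0.4761 dits
P(Y) = (1/2, 1/2), H(Y) = 0.3010 dits

Joint entropy: H(X,Y) = 0.7635 dits

I(X;Y) = 0.4761 + 0.3010 - 0.7635 = 0.0137 dits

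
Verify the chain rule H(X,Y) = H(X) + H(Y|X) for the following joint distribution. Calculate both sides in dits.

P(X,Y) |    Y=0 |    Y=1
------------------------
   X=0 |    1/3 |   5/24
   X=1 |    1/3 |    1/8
H(X,Y) = 0.5729, H(X) = 0.2995, H(Y|X) = 0.2734 (all in dits)

Chain rule: H(X,Y) = H(X) + H(Y|X)

Left side — joint entropy directly:
H(X,Y) = -Σ p(x,y) log p(x,y) = 0.5729 dits

Right side — compute H(Y|X) from the conditional distributions:
P(X) = (13/24, 11/24), so H(X) = 0.2995 dits
H(Y|X) = Σ_x P(X=x) · H(Y|X=x):
  P(Y|X=0) = (8/13, 5/13), H(Y|X=0) = 0.2894, weight P(X=0) = 13/24
  P(Y|X=1) = (8/11, 3/11), H(Y|X=1) = 0.2545, weight P(X=1) = 11/24
H(Y|X) = 0.2734 dits

H(X) + H(Y|X) = 0.2995 + 0.2734 = 0.5729 dits

Both sides equal 0.5729 dits. ✓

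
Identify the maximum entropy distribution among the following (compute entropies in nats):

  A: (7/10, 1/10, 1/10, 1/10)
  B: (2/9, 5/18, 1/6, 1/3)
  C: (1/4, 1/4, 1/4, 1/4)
C

For a discrete distribution over n outcomes, entropy is maximized by the uniform distribution.

Computing entropies:
H(A) = 0.9404 nats
H(B) = 1.3549 nats
H(C) = 1.3863 nats

The uniform distribution (where all probabilities equal 1/4) achieves the maximum entropy of log_e(4) = 1.3863 nats.

Distribution C has the highest entropy.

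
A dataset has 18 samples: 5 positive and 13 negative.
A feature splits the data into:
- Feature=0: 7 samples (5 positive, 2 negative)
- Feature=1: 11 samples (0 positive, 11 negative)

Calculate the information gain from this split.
0.5167 bits

Information Gain = H(Y) - H(Y|Feature)

Before split:
P(positive) = 5/18 = 0.2778
H(Y) = 0.8524 bits

After split:
Feature=0: H = 0.8631 bits (weight = 7/18)
Feature=1: H = 0.0000 bits (weight = 11/18)
H(Y|Feature) = (7/18)×0.8631 + (11/18)×0.0000 = 0.3357 bits

Information Gain = 0.8524 - 0.3357 = 0.5167 bits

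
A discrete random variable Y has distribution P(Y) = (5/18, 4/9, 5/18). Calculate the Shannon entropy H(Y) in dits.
0.4656 dits

Shannon entropy is H(X) = -Σ p(x) log p(x).

For P = (5/18, 4/9, 5/18):
H = -5/18 × log_10(5/18) -4/9 × log_10(4/9) -5/18 × log_10(5/18)
H = 0.4656 dits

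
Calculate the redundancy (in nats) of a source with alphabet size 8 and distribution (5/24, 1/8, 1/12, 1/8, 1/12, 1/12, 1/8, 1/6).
0.0530 nats

Redundancy measures how far a source is from maximum entropy:
R = H_max - H(X)

Maximum entropy for 8 symbols: H_max = log_e(8) = 2.0794 nats
Actual entropy: H(X) = 2.0264 nats
Redundancy: R = 2.0794 - 2.0264 = 0.0530 nats

This redundancy represents potential for compression: the source could be compressed by 0.0530 nats per symbol.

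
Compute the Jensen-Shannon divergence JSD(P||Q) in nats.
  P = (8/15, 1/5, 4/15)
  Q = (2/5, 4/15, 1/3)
0.0090 nats

Jensen-Shannon divergence is:
JSD(P||Q) = 0.5 × D_KL(P||M) + 0.5 × D_KL(Q||M)
where M = 0.5 × (P + Q) is the mixture distribution.

M = 0.5 × (8/15, 1/5, 4/15) + 0.5 × (2/5, 4/15, 1/3) = (7/15, 7/30, 3/10)

D_KL(P||M) = 0.0090 nats
D_KL(Q||M) = 0.0091 nats

JSD(P||Q) = 0.5 × 0.0090 + 0.5 × 0.0091 = 0.0090 nats

Unlike KL divergence, JSD is symmetric and bounded: 0 ≤ JSD ≤ log(2).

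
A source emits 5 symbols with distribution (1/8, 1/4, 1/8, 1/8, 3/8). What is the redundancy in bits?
0.1663 bits

Redundancy measures how far a source is from maximum entropy:
R = H_max - H(X)

Maximum entropy for 5 symbols: H_max = log_2(5) = 2.3219 bits
Actual entropy: H(X) = 2.1556 bits
Redundancy: R = 2.3219 - 2.1556 = 0.1663 bits

This redundancy represents potential for compression: the source could be compressed by 0.1663 bits per symbol.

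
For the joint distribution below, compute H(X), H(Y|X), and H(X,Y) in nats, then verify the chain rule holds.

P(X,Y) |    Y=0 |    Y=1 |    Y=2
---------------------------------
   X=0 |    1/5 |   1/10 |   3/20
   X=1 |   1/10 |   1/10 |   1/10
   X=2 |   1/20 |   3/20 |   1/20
H(X,Y) = 2.1116, H(X) = 1.0671, H(Y|X) = 1.0445 (all in nats)

Chain rule: H(X,Y) = H(X) + H(Y|X)

Left side — joint entropy directly:
H(X,Y) = -Σ p(x,y) log p(x,y) = 2.1116 nats

Right side — compute H(Y|X) from the conditional distributions:
P(X) = (9/20, 3/10, 1/4), so H(X) = 1.0671 nats
H(Y|X) = Σ_x P(X=x) · H(Y|X=x):
  P(Y|X=0) = (4/9, 2/9, 1/3), H(Y|X=0) = 1.0609, weight P(X=0) = 9/20
  P(Y|X=1) = (1/3, 1/3, 1/3), H(Y|X=1) = 1.0986, weight P(X=1) = 3/10
  P(Y|X=2) = (1/5, 3/5, 1/5), H(Y|X=2) = 0.9503, weight P(X=2) = 1/4
H(Y|X) = 1.0445 nats

H(X) + H(Y|X) = 1.0671 + 1.0445 = 2.1116 nats

Both sides equal 2.1116 nats. ✓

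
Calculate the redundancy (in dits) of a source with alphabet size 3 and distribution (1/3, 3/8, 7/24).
0.0023 dits

Redundancy measures how far a source is from maximum entropy:
R = H_max - H(X)

Maximum entropy for 3 symbols: H_max = log_10(3) = 0.4771 dits
Actual entropy: H(X) = 0.4749 dits
Redundancy: R = 0.4771 - 0.4749 = 0.0023 dits

This redundancy represents potential for compression: the source could be compressed by 0.0023 dits per symbol.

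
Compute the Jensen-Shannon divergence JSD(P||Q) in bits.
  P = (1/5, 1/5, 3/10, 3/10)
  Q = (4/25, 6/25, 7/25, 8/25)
0.0034 bits

Jensen-Shannon divergence is:
JSD(P||Q) = 0.5 × D_KL(P||M) + 0.5 × D_KL(Q||M)
where M = 0.5 × (P + Q) is the mixture distribution.

M = 0.5 × (1/5, 1/5, 3/10, 3/10) + 0.5 × (4/25, 6/25, 7/25, 8/25) = (0.18, 0.22, 0.29, 0.31)

D_KL(P||M) = 0.0034 bits
D_KL(Q||M) = 0.0034 bits

JSD(P||Q) = 0.5 × 0.0034 + 0.5 × 0.0034 = 0.0034 bits

Unlike KL divergence, JSD is symmetric and bounded: 0 ≤ JSD ≤ log(2).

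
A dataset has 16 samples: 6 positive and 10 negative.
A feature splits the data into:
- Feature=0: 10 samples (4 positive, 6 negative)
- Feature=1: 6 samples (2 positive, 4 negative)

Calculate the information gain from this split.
0.0032 bits

Information Gain = H(Y) - H(Y|Feature)

Before split:
P(positive) = 6/16 = 0.3750
H(Y) = 0.9544 bits

After split:
Feature=0: H = 0.9710 bits (weight = 10/16)
Feature=1: H = 0.9183 bits (weight = 6/16)
H(Y|Feature) = (10/16)×0.9710 + (6/16)×0.9183 = 0.9512 bits

Information Gain = 0.9544 - 0.9512 = 0.0032 bits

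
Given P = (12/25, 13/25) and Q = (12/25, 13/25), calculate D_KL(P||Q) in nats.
0.0000 nats

KL divergence: D_KL(P||Q) = Σ p(x) log(p(x)/q(x))

Computing term by term:
  x=0: 12/25 × log_e[(12/25)/(12/25)] = 12/25 × 0.0000 = 0.0000
  x=1: 13/25 × log_e[(13/25)/(13/25)] = 13/25 × 0.0000 = 0.0000

D_KL(P||Q) = 0.0000 nats

Note: KL divergence is always non-negative and equals 0 iff P = Q.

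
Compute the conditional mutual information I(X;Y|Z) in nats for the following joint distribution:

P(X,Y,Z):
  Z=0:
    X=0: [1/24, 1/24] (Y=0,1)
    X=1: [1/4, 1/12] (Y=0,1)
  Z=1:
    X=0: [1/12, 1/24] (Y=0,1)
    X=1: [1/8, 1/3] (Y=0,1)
0.0414 nats

Conditional mutual information: I(X;Y|Z) = H(X|Z) + H(Y|Z) - H(X,Y|Z)

H(Z) = 0.6792
H(X,Z) = 1.1908 → H(X|Z) = 0.5116
H(Y,Z) = 1.3139 → H(Y|Z) = 0.6347
H(X,Y,Z) = 1.7841 → H(X,Y|Z) = 1.1049

I(X;Y|Z) = 0.5116 + 0.6347 - 1.1049 = 0.0414 nats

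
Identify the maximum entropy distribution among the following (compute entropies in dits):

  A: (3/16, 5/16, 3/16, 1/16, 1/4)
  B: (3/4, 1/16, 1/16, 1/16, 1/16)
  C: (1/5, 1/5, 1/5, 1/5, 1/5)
C

For a discrete distribution over n outcomes, entropy is maximized by the uniform distribution.

Computing entropies:
H(A) = 0.6563 dits
H(B) = 0.3947 dits
H(C) = 0.6990 dits

The uniform distribution (where all probabilities equal 1/5) achieves the maximum entropy of log_10(5) = 0.6990 dits.

Distribution C has the highest entropy.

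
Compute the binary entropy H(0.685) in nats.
0.6230 nats

The binary entropy function is:
H(p) = -p log(p) - (1-p) log(1-p)

H(0.685) = -0.685 × log_e(0.685) - 0.315 × log_e(0.315)
H(0.685) = 0.6230 nats

Note: Binary entropy is maximized at p=0.5 (H=1 bit) and minimized at p=0 or p=1 (H=0).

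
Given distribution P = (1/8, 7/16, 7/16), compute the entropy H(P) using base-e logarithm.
0.9833 nats

Shannon entropy is H(X) = -Σ p(x) log p(x).

For P = (1/8, 7/16, 7/16):
H = -1/8 × log_e(1/8) -7/16 × log_e(7/16) -7/16 × log_e(7/16)
H = 0.9833 nats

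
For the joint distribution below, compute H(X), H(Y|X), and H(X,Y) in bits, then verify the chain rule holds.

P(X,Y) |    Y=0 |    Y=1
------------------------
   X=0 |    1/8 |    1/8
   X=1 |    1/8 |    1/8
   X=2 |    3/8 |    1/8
H(X,Y) = 2.4056, H(X) = 1.5000, H(Y|X) = 0.9056 (all in bits)

Chain rule: H(X,Y) = H(X) + H(Y|X)

Left side — joint entropy directly:
H(X,Y) = -Σ p(x,y) log p(x,y) = 2.4056 bits

Right side — compute H(Y|X) from the conditional distributions:
P(X) = (1/4, 1/4, 1/2), so H(X) = 1.5000 bits
H(Y|X) = Σ_x P(X=x) · H(Y|X=x):
  P(Y|X=0) = (1/2, 1/2), H(Y|X=0) = 1.0000, weight P(X=0) = 1/4
  P(Y|X=1) = (1/2, 1/2), H(Y|X=1) = 1.0000, weight P(X=1) = 1/4
  P(Y|X=2) = (3/4, 1/4), H(Y|X=2) = 0.8113, weight P(X=2) = 1/2
H(Y|X) = 0.9056 bits

H(X) + H(Y|X) = 1.5000 + 0.9056 = 2.4056 bits

Both sides equal 2.4056 bits. ✓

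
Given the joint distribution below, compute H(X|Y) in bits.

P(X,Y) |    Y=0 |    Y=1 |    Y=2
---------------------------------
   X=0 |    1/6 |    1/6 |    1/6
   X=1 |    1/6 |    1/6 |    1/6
1.0000 bits

Using the chain rule: H(X|Y) = H(X,Y) - H(Y)

First, compute H(X,Y) = 2.5850 bits

Marginal P(Y) = (1/3, 1/3, 1/3)
H(Y) = 1.5850 bits

H(X|Y) = H(X,Y) - H(Y) = 2.5850 - 1.5850 = 1.0000 bits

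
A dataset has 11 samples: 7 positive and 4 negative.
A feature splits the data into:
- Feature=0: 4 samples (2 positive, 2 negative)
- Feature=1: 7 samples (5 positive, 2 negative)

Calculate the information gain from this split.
0.0328 bits

Information Gain = H(Y) - H(Y|Feature)

Before split:
P(positive) = 7/11 = 0.6364
H(Y) = 0.9457 bits

After split:
Feature=0: H = 1.0000 bits (weight = 4/11)
Feature=1: H = 0.8631 bits (weight = 7/11)
H(Y|Feature) = (4/11)×1.0000 + (7/11)×0.8631 = 0.9129 bits

Information Gain = 0.9457 - 0.9129 = 0.0328 bits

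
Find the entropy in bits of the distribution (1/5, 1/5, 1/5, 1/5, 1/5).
2.3219 bits

Shannon entropy is H(X) = -Σ p(x) log p(x).

For P = (1/5, 1/5, 1/5, 1/5, 1/5):
H = -1/5 × log_2(1/5) -1/5 × log_2(1/5) -1/5 × log_2(1/5) -1/5 × log_2(1/5) -1/5 × log_2(1/5)
H = 2.3219 bits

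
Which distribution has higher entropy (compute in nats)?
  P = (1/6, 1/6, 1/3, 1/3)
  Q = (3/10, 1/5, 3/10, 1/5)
Q

Computing entropies in nats:
H(P) = 1.3297
H(Q) = 1.3662

Distribution Q has higher entropy.

Intuition: The distribution closer to uniform (more spread out) has higher entropy.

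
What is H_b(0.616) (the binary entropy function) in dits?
0.2892 dits

The binary entropy function is:
H(p) = -p log(p) - (1-p) log(1-p)

H(0.616) = -0.616 × log_10(0.616) - 0.384 × log_10(0.384)
H(0.616) = 0.2892 dits

Note: Binary entropy is maximized at p=0.5 (H=1 bit) and minimized at p=0 or p=1 (H=0).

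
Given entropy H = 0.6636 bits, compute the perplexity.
1.5840

Perplexity is 2^H (or exp(H) for natural log).

H = 0.6636 bits
Perplexity = 2^0.6636 = 1.5840

Interpretation: The model's uncertainty is equivalent to choosing uniformly among 1.6 options.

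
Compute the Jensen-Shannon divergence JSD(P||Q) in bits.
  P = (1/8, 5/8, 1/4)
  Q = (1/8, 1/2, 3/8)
0.0141 bits

Jensen-Shannon divergence is:
JSD(P||Q) = 0.5 × D_KL(P||M) + 0.5 × D_KL(Q||M)
where M = 0.5 × (P + Q) is the mixture distribution.

M = 0.5 × (1/8, 5/8, 1/4) + 0.5 × (1/8, 1/2, 3/8) = (1/8, 9/16, 5/16)

D_KL(P||M) = 0.0145 bits
D_KL(Q||M) = 0.0137 bits

JSD(P||Q) = 0.5 × 0.0145 + 0.5 × 0.0137 = 0.0141 bits

Unlike KL divergence, JSD is symmetric and bounded: 0 ≤ JSD ≤ log(2).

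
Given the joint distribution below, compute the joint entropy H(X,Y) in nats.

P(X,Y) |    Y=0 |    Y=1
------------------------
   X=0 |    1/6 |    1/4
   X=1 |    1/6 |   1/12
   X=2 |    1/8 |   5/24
1.7376 nats

Joint entropy is H(X,Y) = -Σ_{x,y} p(x,y) log p(x,y).

Summing over all non-zero entries:
H(X,Y) = -[1/6·log_e(1/6) + 1/4·log_e(1/4) + 1/6·log_e(1/6) + 1/12·log_e(1/12) + 1/8·log_e(1/8) + 5/24·log_e(5/24)]
H(X,Y) = 1.7376 nats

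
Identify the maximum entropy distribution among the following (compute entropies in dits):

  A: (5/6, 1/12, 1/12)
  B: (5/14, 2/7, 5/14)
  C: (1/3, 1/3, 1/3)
C

For a discrete distribution over n outcomes, entropy is maximized by the uniform distribution.

Computing entropies:
H(A) = 0.2458 dits
H(B) = 0.4748 dits
H(C) = 0.4771 dits

The uniform distribution (where all probabilities equal 1/3) achieves the maximum entropy of log_10(3) = 0.4771 dits.

Distribution C has the highest entropy.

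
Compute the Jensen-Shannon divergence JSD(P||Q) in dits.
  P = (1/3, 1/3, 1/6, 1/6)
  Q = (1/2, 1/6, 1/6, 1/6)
0.0098 dits

Jensen-Shannon divergence is:
JSD(P||Q) = 0.5 × D_KL(P||M) + 0.5 × D_KL(Q||M)
where M = 0.5 × (P + Q) is the mixture distribution.

M = 0.5 × (1/3, 1/3, 1/6, 1/6) + 0.5 × (1/2, 1/6, 1/6, 1/6) = (5/12, 1/4, 1/6, 1/6)

D_KL(P||M) = 0.0093 dits
D_KL(Q||M) = 0.0102 dits

JSD(P||Q) = 0.5 × 0.0093 + 0.5 × 0.0102 = 0.0098 dits

Unlike KL divergence, JSD is symmetric and bounded: 0 ≤ JSD ≤ log(2).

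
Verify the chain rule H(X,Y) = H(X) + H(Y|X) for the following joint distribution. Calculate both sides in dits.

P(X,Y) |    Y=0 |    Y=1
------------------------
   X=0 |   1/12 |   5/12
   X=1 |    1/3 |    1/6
H(X,Y) = 0.5371, H(X) = 0.3010, H(Y|X) = 0.2361 (all in dits)

Chain rule: H(X,Y) = H(X) + H(Y|X)

Left side — joint entropy directly:
H(X,Y) = -Σ p(x,y) log p(x,y) = 0.5371 dits

Right side — compute H(Y|X) from the conditional distributions:
P(X) = (1/2, 1/2), so H(X) = 0.3010 dits
H(Y|X) = Σ_x P(X=x) · H(Y|X=x):
  P(Y|X=0) = (1/6, 5/6), H(Y|X=0) = 0.1957, weight P(X=0) = 1/2
  P(Y|X=1) = (2/3, 1/3), H(Y|X=1) = 0.2764, weight P(X=1) = 1/2
H(Y|X) = 0.2361 dits

H(X) + H(Y|X) = 0.3010 + 0.2361 = 0.5371 dits

Both sides equal 0.5371 dits. ✓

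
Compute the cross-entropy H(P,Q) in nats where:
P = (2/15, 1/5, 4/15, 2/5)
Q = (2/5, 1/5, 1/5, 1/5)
1.5170 nats

Cross-entropy: H(P,Q) = -Σ p(x) log q(x)

Alternatively: H(P,Q) = H(P) + D_KL(P||Q)
H(P) = 1.3095 nats
D_KL(P||Q) = 0.2075 nats

H(P,Q) = 1.3095 + 0.2075 = 1.5170 nats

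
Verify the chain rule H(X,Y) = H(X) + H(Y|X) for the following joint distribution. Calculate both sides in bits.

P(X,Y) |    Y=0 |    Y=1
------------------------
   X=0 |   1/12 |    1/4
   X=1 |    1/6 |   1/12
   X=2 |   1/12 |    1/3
H(X,Y) = 2.3554, H(X) = 1.5546, H(Y|X) = 0.8008 (all in bits)

Chain rule: H(X,Y) = H(X) + H(Y|X)

Left side — joint entropy directly:
H(X,Y) = -Σ p(x,y) log p(x,y) = 2.3554 bits

Right side — compute H(Y|X) from the conditional distributions:
P(X) = (1/3, 1/4, 5/12), so H(X) = 1.5546 bits
H(Y|X) = Σ_x P(X=x) · H(Y|X=x):
  P(Y|X=0) = (1/4, 3/4), H(Y|X=0) = 0.8113, weight P(X=0) = 1/3
  P(Y|X=1) = (2/3, 1/3), H(Y|X=1) = 0.9183, weight P(X=1) = 1/4
  P(Y|X=2) = (1/5, 4/5), H(Y|X=2) = 0.7219, weight P(X=2) = 5/12
H(Y|X) = 0.8008 bits

H(X) + H(Y|X) = 1.5546 + 0.8008 = 2.3554 bits

Both sides equal 2.3554 bits. ✓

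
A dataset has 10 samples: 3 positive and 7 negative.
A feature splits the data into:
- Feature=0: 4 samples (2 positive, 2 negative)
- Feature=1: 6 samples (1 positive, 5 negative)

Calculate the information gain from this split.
0.0913 bits

Information Gain = H(Y) - H(Y|Feature)

Before split:
P(positive) = 3/10 = 0.3000
H(Y) = 0.8813 bits

After split:
Feature=0: H = 1.0000 bits (weight = 4/10)
Feature=1: H = 0.6500 bits (weight = 6/10)
H(Y|Feature) = (4/10)×1.0000 + (6/10)×0.6500 = 0.7900 bits

Information Gain = 0.8813 - 0.7900 = 0.0913 bits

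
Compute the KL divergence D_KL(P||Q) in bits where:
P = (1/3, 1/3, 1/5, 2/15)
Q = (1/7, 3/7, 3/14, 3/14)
0.1754 bits

KL divergence: D_KL(P||Q) = Σ p(x) log(p(x)/q(x))

Computing term by term:
  x=0: 1/3 × log_2[(1/3)/(1/7)] = 1/3 × 1.2224 = 0.4075
  x=1: 1/3 × log_2[(1/3)/(3/7)] = 1/3 × -0.3626 = -0.1209
  x=2: 1/5 × log_2[(1/5)/(3/14)] = 1/5 × -0.0995 = -0.0199
  x=3: 2/15 × log_2[(2/15)/(3/14)] = 2/15 × -0.6845 = -0.0913

D_KL(P||Q) = 0.1754 bits

Note: KL divergence is always non-negative and equals 0 iff P = Q.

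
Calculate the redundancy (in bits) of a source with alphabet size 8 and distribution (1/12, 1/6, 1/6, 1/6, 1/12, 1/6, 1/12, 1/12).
0.0817 bits

Redundancy measures how far a source is from maximum entropy:
R = H_max - H(X)

Maximum entropy for 8 symbols: H_max = log_2(8) = 3.0000 bits
Actual entropy: H(X) = 2.9183 bits
Redundancy: R = 3.0000 - 2.9183 = 0.0817 bits

This redundancy represents potential for compression: the source could be compressed by 0.0817 bits per symbol.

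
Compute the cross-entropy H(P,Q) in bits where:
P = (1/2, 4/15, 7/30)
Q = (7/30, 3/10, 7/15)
1.7695 bits

Cross-entropy: H(P,Q) = -Σ p(x) log q(x)

Alternatively: H(P,Q) = H(P) + D_KL(P||Q)
H(P) = 1.4984 bits
D_KL(P||Q) = 0.2711 bits

H(P,Q) = 1.4984 + 0.2711 = 1.7695 bits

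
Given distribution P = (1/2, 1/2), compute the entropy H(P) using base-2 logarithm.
1.0000 bits

Shannon entropy is H(X) = -Σ p(x) log p(x).

For P = (1/2, 1/2):
H = -1/2 × log_2(1/2) -1/2 × log_2(1/2)
H = 1.0000 bits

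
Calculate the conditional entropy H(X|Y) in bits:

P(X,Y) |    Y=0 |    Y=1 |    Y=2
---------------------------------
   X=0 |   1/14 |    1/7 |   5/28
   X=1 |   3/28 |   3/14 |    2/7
0.9664 bits

Using the chain rule: H(X|Y) = H(X,Y) - H(Y)

First, compute H(X,Y) = 2.4547 bits

Marginal P(Y) = (5/28, 5/14, 13/28)
H(Y) = 1.4883 bits

H(X|Y) = H(X,Y) - H(Y) = 2.4547 - 1.4883 = 0.9664 bits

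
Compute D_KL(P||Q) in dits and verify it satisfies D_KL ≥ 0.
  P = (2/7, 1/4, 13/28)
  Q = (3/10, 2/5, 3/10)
0.0310 dits

KL divergence satisfies the Gibbs inequality: D_KL(P||Q) ≥ 0 for all distributions P, Q.

D_KL(P||Q) = Σ p(x) log(p(x)/q(x))
Term by term:
  x=0: 2/7 × log_10[(2/7)/(3/10)] = -0.0061
  x=1: 1/4 × log_10[(1/4)/(2/5)] = -0.0510
  x=2: 13/28 × log_10[(13/28)/(3/10)] = 0.0881
D_KL(P||Q) = 0.0310 dits

D_KL(P||Q) = 0.0310 ≥ 0 ✓

This non-negativity is a fundamental property: relative entropy cannot be negative because it measures how different Q is from P.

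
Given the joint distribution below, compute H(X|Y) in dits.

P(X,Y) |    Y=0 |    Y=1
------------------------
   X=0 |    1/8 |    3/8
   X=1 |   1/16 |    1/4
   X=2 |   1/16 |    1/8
0.4423 dits

Using the chain rule: H(X|Y) = H(X,Y) - H(Y)

First, compute H(X,Y) = 0.6865 dits

Marginal P(Y) = (1/4, 3/4)
H(Y) = 0.2442 dits

H(X|Y) = H(X,Y) - H(Y) = 0.6865 - 0.2442 = 0.4423 dits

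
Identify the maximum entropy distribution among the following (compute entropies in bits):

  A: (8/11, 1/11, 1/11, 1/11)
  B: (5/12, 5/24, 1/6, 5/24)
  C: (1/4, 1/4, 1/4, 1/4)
C

For a discrete distribution over n outcomes, entropy is maximized by the uniform distribution.

Computing entropies:
H(A) = 1.2776 bits
H(B) = 1.9000 bits
H(C) = 2.0000 bits

The uniform distribution (where all probabilities equal 1/4) achieves the maximum entropy of log_2(4) = 2.0000 bits.

Distribution C has the highest entropy.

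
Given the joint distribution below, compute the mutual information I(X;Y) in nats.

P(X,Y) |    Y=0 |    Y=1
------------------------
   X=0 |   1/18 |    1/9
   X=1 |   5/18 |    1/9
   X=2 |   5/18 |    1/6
0.0355 nats

Mutual information: I(X;Y) = H(X) + H(Y) - H(X,Y)

Marginals:
P(X) = (1/6, 7/18, 4/9), H(X) = 1.0263 nats
P(Y) = (11/18, 7/18), H(Y) = 0.6682 nats

Joint entropy: H(X,Y) = 1.6591 nats

I(X;Y) = 1.0263 + 0.6682 - 1.6591 = 0.0355 nats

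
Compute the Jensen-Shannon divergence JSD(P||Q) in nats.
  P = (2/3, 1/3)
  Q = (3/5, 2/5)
0.0024 nats

Jensen-Shannon divergence is:
JSD(P||Q) = 0.5 × D_KL(P||M) + 0.5 × D_KL(Q||M)
where M = 0.5 × (P + Q) is the mixture distribution.

M = 0.5 × (2/3, 1/3) + 0.5 × (3/5, 2/5) = (19/30, 11/30)

D_KL(P||M) = 0.0024 nats
D_KL(Q||M) = 0.0024 nats

JSD(P||Q) = 0.5 × 0.0024 + 0.5 × 0.0024 = 0.0024 nats

Unlike KL divergence, JSD is symmetric and bounded: 0 ≤ JSD ≤ log(2).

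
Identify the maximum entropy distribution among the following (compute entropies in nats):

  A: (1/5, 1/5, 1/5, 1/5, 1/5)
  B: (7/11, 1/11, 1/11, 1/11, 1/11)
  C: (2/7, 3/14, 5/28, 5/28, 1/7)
A

For a discrete distribution over n outcomes, entropy is maximized by the uniform distribution.

Computing entropies:
H(A) = 1.6094 nats
H(B) = 1.1596 nats
H(C) = 1.5813 nats

The uniform distribution (where all probabilities equal 1/5) achieves the maximum entropy of log_e(5) = 1.6094 nats.

Distribution A has the highest entropy.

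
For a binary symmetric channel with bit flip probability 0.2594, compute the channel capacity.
0.1742 bits

For a binary symmetric channel (BSC) with error probability p:
Capacity C = 1 - H(p) bits per symbol

where H(p) = -p log₂(p) - (1-p) log₂(1-p) is the binary entropy function.

H(0.2594) = 0.8258 bits
C = 1 - 0.8258 = 0.1742 bits per symbol

This means we can reliably transmit up to 0.1742 bits of information per channel use.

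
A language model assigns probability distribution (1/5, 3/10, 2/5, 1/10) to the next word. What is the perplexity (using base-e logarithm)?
3.5961

Perplexity is e^H (or exp(H) for natural log).

First, H = -Σ p log p = 1.2799 nats
Perplexity = e^1.2799 = 3.5961

Interpretation: The model's uncertainty is equivalent to choosing uniformly among 3.6 options.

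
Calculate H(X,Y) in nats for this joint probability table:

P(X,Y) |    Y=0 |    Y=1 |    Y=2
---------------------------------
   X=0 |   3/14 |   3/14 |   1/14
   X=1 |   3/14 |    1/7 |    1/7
1.7348 nats

Joint entropy is H(X,Y) = -Σ_{x,y} p(x,y) log p(x,y).

Summing over all non-zero entries:
H(X,Y) = -[3/14·log_e(3/14) + 3/14·log_e(3/14) + 1/14·log_e(1/14) + 3/14·log_e(3/14) + 1/7·log_e(1/7) + 1/7·log_e(1/7)]
H(X,Y) = 1.7348 nats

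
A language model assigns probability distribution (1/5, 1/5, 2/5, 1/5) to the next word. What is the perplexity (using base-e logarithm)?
3.7893

Perplexity is e^H (or exp(H) for natural log).

First, H = -Σ p log p = 1.3322 nats
Perplexity = e^1.3322 = 3.7893

Interpretation: The model's uncertainty is equivalent to choosing uniformly among 3.8 options.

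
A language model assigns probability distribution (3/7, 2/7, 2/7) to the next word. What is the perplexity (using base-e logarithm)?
2.9417

Perplexity is e^H (or exp(H) for natural log).

First, H = -Σ p log p = 1.0790 nats
Perplexity = e^1.0790 = 2.9417

Interpretation: The model's uncertainty is equivalent to choosing uniformly among 2.9 options.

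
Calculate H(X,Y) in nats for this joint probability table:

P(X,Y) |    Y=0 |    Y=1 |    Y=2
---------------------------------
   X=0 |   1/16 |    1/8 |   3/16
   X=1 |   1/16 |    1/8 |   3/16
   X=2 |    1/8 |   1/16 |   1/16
2.1007 nats

Joint entropy is H(X,Y) = -Σ_{x,y} p(x,y) log p(x,y).

Summing over all non-zero entries:
H(X,Y) = -[1/16·log_e(1/16) + 1/8·log_e(1/8) + 3/16·log_e(3/16) + 1/16·log_e(1/16) + 1/8·log_e(1/8) + 3/16·log_e(3/16) + 1/8·log_e(1/8) + 1/16·log_e(1/16) + 1/16·log_e(1/16)]
H(X,Y) = 2.1007 nats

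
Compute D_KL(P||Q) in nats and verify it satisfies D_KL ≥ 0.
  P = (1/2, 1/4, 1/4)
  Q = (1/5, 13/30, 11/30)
0.2249 nats

KL divergence satisfies the Gibbs inequality: D_KL(P||Q) ≥ 0 for all distributions P, Q.

D_KL(P||Q) = Σ p(x) log(p(x)/q(x))
Term by term:
  x=0: 1/2 × log_e[(1/2)/(1/5)] = 0.4581
  x=1: 1/4 × log_e[(1/4)/(13/30)] = -0.1375
  x=2: 1/4 × log_e[(1/4)/(11/30)] = -0.0957
D_KL(P||Q) = 0.2249 nats

D_KL(P||Q) = 0.2249 ≥ 0 ✓

This non-negativity is a fundamental property: relative entropy cannot be negative because it measures how different Q is from P.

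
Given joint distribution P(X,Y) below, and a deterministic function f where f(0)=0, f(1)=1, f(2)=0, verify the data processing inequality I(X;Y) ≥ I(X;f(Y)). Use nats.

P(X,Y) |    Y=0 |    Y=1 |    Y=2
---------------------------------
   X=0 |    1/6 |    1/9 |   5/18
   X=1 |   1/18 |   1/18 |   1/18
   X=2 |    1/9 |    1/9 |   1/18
I(X;Y) = 0.0411, I(X;f(Y)) = 0.0198, inequality holds: 0.0411 ≥ 0.0198

Data Processing Inequality: For any Markov chain X → Y → Z, we have I(X;Y) ≥ I(X;Z).

Here Z = f(Y) is a deterministic function of Y, forming X → Y → Z.

Original I(X;Y) = 0.0411 nats

After applying f:
P(X,Z) where Z=f(Y):
- P(X,Z=0) = P(X,Y=0) + P(X,Y=2)
- P(X,Z=1) = P(X,Y=1)

I(X;Z) = I(X;f(Y)) = 0.0198 nats

Verification: 0.0411 ≥ 0.0198 ✓

Information cannot be created by processing; the function f can only lose information about X.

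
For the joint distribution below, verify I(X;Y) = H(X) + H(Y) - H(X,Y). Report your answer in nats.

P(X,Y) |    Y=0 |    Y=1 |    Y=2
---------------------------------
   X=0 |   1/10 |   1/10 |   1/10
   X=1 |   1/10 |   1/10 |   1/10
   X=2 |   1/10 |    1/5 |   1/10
I(X;Y) = 0.0138 nats

Mutual information has multiple equivalent forms:
- I(X;Y) = H(X) - H(X|Y)
- I(X;Y) = H(Y) - H(Y|X)
- I(X;Y) = H(X) + H(Y) - H(X,Y)

Computing all quantities:
H(X) = 1.0889, H(Y) = 1.0889, H(X,Y) = 2.1640
H(X|Y) = 1.0751, H(Y|X) = 1.0751

Verification:
H(X) - H(X|Y) = 1.0889 - 1.0751 = 0.0138
H(Y) - H(Y|X) = 1.0889 - 1.0751 = 0.0138
H(X) + H(Y) - H(X,Y) = 1.0889 + 1.0889 - 2.1640 = 0.0138

All forms give I(X;Y) = 0.0138 nats. ✓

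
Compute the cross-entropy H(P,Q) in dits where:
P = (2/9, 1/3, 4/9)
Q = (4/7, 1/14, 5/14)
0.6348 dits

Cross-entropy: H(P,Q) = -Σ p(x) log q(x)

Alternatively: H(P,Q) = H(P) + D_KL(P||Q)
H(P) = 0.4607 dits
D_KL(P||Q) = 0.1741 dits

H(P,Q) = 0.4607 + 0.1741 = 0.6348 dits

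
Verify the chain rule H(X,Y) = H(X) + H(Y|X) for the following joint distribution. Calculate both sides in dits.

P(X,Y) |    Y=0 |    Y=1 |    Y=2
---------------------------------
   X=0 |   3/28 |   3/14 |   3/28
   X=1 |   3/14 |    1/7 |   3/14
H(X,Y) = 0.7587, H(X) = 0.2966, H(Y|X) = 0.4621 (all in dits)

Chain rule: H(X,Y) = H(X) + H(Y|X)

Left side — joint entropy directly:
H(X,Y) = -Σ p(x,y) log p(x,y) = 0.7587 dits

Right side — compute H(Y|X) from the conditional distributions:
P(X) = (3/7, 4/7), so H(X) = 0.2966 dits
H(Y|X) = Σ_x P(X=x) · H(Y|X=x):
  P(Y|X=0) = (1/4, 1/2, 1/4), H(Y|X=0) = 0.4515, weight P(X=0) = 3/7
  P(Y|X=1) = (3/8, 1/4, 3/8), H(Y|X=1) = 0.4700, weight P(X=1) = 4/7
H(Y|X) = 0.4621 dits

H(X) + H(Y|X) = 0.2966 + 0.4621 = 0.7587 dits

Both sides equal 0.7587 dits. ✓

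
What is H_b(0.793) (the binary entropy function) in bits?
0.7357 bits

The binary entropy function is:
H(p) = -p log(p) - (1-p) log(1-p)

H(0.793) = -0.793 × log_2(0.793) - 0.207 × log_2(0.207)
H(0.793) = 0.7357 bits

Note: Binary entropy is maximized at p=0.5 (H=1 bit) and minimized at p=0 or p=1 (H=0).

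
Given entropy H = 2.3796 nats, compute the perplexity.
10.8006

Perplexity is e^H (or exp(H) for natural log).

H = 2.3796 nats
Perplexity = e^2.3796 = 10.8006

Interpretation: The model's uncertainty is equivalent to choosing uniformly among 10.8 options.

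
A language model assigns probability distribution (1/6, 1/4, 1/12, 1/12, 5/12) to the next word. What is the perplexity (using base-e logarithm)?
4.1542

Perplexity is e^H (or exp(H) for natural log).

First, H = -Σ p log p = 1.4241 nats
Perplexity = e^1.4241 = 4.1542

Interpretation: The model's uncertainty is equivalent to choosing uniformly among 4.2 options.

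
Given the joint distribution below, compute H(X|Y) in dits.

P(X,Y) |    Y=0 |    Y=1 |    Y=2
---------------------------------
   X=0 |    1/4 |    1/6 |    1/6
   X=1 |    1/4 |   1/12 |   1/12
0.2887 dits

Using the chain rule: H(X|Y) = H(X,Y) - H(Y)

First, compute H(X,Y) = 0.7403 dits

Marginal P(Y) = (1/2, 1/4, 1/4)
H(Y) = 0.4515 dits

H(X|Y) = H(X,Y) - H(Y) = 0.7403 - 0.4515 = 0.2887 dits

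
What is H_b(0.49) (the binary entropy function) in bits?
0.9997 bits

The binary entropy function is:
H(p) = -p log(p) - (1-p) log(1-p)

H(0.49) = -0.49 × log_2(0.49) - 0.51 × log_2(0.51)
H(0.49) = 0.9997 bits

Note: Binary entropy is maximized at p=0.5 (H=1 bit) and minimized at p=0 or p=1 (H=0).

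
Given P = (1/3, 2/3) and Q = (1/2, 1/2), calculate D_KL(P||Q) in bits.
0.0817 bits

KL divergence: D_KL(P||Q) = Σ p(x) log(p(x)/q(x))

Computing term by term:
  x=0: 1/3 × log_2[(1/3)/(1/2)] = 1/3 × -0.5850 = -0.1950
  x=1: 2/3 × log_2[(2/3)/(1/2)] = 2/3 × 0.4150 = 0.2767

D_KL(P||Q) = 0.0817 bits

Note: KL divergence is always non-negative and equals 0 iff P = Q.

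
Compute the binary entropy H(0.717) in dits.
0.2587 dits

The binary entropy function is:
H(p) = -p log(p) - (1-p) log(1-p)

H(0.717) = -0.717 × log_10(0.717) - 0.283 × log_10(0.283)
H(0.717) = 0.2587 dits

Note: Binary entropy is maximized at p=0.5 (H=1 bit) and minimized at p=0 or p=1 (H=0).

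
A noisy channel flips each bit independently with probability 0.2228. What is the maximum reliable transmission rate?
0.2348 bits

For a binary symmetric channel (BSC) with error probability p:
Capacity C = 1 - H(p) bits per symbol

where H(p) = -p log₂(p) - (1-p) log₂(1-p) is the binary entropy function.

H(0.2228) = 0.7652 bits
C = 1 - 0.7652 = 0.2348 bits per symbol

This means we can reliably transmit up to 0.2348 bits of information per channel use.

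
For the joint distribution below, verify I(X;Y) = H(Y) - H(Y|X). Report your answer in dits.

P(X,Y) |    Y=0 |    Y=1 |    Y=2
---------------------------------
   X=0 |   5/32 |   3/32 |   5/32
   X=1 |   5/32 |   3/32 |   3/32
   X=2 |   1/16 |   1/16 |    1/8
I(X;Y) = 0.0084 dits

Mutual information has multiple equivalent forms:
- I(X;Y) = H(X) - H(X|Y)
- I(X;Y) = H(Y) - H(Y|X)
- I(X;Y) = H(X) + H(Y) - H(X,Y)

Computing all quantities:
H(X) = 0.4689, H(Y) = 0.4700, H(X,Y) = 0.9304
H(X|Y) = 0.4604, H(Y|X) = 0.4616

Verification:
H(X) - H(X|Y) = 0.4689 - 0.4604 = 0.0084
H(Y) - H(Y|X) = 0.4700 - 0.4616 = 0.0084
H(X) + H(Y) - H(X,Y) = 0.4689 + 0.4700 - 0.9304 = 0.0084

All forms give I(X;Y) = 0.0084 dits. ✓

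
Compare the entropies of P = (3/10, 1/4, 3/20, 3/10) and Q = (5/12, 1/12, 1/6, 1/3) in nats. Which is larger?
P

Computing entropies in nats:
H(P) = 1.3535
H(Q) = 1.2367

Distribution P has higher entropy.

Intuition: The distribution closer to uniform (more spread out) has higher entropy.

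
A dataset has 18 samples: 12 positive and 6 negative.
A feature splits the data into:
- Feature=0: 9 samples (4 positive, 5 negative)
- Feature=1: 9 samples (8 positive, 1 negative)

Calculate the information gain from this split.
0.1711 bits

Information Gain = H(Y) - H(Y|Feature)

Before split:
P(positive) = 12/18 = 0.6667
H(Y) = 0.9183 bits

After split:
Feature=0: H = 0.9911 bits (weight = 9/18)
Feature=1: H = 0.5033 bits (weight = 9/18)
H(Y|Feature) = (9/18)×0.9911 + (9/18)×0.5033 = 0.7472 bits

Information Gain = 0.9183 - 0.7472 = 0.1711 bits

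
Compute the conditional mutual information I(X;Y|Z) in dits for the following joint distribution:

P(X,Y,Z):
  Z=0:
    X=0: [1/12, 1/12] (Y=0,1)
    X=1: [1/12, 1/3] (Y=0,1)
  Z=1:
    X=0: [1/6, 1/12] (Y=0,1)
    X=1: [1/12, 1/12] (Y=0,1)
0.0133 dits

Conditional mutual information: I(X;Y|Z) = H(X|Z) + H(Y|Z) - H(X,Y|Z)

H(Z) = 0.2950
H(X,Z) = 0.5683 → H(X|Z) = 0.2734
H(Y,Z) = 0.5683 → H(Y|Z) = 0.2734
H(X,Y,Z) = 0.8283 → H(X,Y|Z) = 0.5334

I(X;Y|Z) = 0.2734 + 0.2734 - 0.5334 = 0.0133 dits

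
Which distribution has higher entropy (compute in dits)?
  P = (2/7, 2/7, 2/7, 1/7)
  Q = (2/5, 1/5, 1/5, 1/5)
P

Computing entropies in dits:
H(P) = 0.5871
H(Q) = 0.5786

Distribution P has higher entropy.

Intuition: The distribution closer to uniform (more spread out) has higher entropy.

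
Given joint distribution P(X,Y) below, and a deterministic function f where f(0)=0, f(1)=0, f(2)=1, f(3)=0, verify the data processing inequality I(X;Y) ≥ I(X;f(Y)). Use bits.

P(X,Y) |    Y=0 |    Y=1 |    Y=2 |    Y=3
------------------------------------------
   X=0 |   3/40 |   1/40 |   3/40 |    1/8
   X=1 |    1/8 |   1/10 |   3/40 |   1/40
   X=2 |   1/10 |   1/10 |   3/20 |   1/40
I(X;Y) = 0.1481, I(X;f(Y)) = 0.0205, inequality holds: 0.1481 ≥ 0.0205

Data Processing Inequality: For any Markov chain X → Y → Z, we have I(X;Y) ≥ I(X;Z).

Here Z = f(Y) is a deterministic function of Y, forming X → Y → Z.

Original I(X;Y) = 0.1481 bits

After applying f:
P(X,Z) where Z=f(Y):
- P(X,Z=0) = P(X,Y=0) + P(X,Y=1) + P(X,Y=3)
- P(X,Z=1) = P(X,Y=2)

I(X;Z) = I(X;f(Y)) = 0.0205 bits

Verification: 0.1481 ≥ 0.0205 ✓

Information cannot be created by processing; the function f can only lose information about X.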